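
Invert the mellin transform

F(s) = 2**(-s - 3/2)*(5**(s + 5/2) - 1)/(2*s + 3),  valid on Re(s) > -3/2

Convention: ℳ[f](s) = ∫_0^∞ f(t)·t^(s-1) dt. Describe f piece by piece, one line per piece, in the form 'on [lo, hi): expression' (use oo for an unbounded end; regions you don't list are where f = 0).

integrate the 2 segments split at 1/2, then add the results
for t in [0, 1/2): the term is ∫ 2*t**(3/2)·t^(s-1)
for t in [1/2, 5/2): the term is ∫ 5*t**(3/2)/2·t^(s-1)

on [0, 1/2): 2*t**(3/2)
on [1/2, 5/2): 5*t**(3/2)/2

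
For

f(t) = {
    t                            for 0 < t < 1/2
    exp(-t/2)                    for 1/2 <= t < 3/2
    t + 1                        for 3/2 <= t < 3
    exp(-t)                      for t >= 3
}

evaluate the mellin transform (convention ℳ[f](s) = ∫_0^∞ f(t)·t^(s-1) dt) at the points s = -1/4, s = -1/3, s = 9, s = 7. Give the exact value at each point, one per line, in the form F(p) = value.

slice at 1/2, 3/2, 3, transform all 4 pieces, and sum them
[0, 1/2) adds the kernel integral of t
∫ over [1/2, 3/2) of exp(-t/2)·t^(s-1) joins the sum
on [3/2, 3) integrate f = (t + 1) against the kernel
[3, ∞) adds the kernel integral of exp(-t)

F(-1/4) = 2**(1/4)*(-3*sqrt(2)*uppergamma(-1/4, 3/4) + 3*2**(3/4)*uppergamma(-1/4, 3) + 4 + 3*sqrt(2)*uppergamma(-1/4, 1/4) + 4*3**(3/4))/6
F(-1/3) = 2**(1/3)*(-2*2**(1/3)*uppergamma(-1/3, 3/4) + 2*2**(2/3)*uppergamma(-1/3, 3) + 3**(2/3) + 3 + 2*2**(1/3)*uppergamma(-1/3, 1/4) + 6**(2/3))/4
F(9) = -5593984641*exp(-3/4)/128 + 20689567/2560 + 806769*exp(-3) + 3392923553*exp(-1/4)/128
F(7) = -6243201*exp(-3/4)/32 + 13977*exp(-3) + 1009711/896 + 3786745*exp(-1/4)/32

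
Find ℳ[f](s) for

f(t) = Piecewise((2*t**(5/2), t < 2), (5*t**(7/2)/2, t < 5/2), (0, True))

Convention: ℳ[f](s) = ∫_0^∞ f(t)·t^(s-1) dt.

treat the 2 regions marked off by 2 separately and sum
over [0, 2), the kernel integral of 2*t**(5/2) enters the sum
on [2, 5/2) integrate f = 5*t**(7/2)/2 against the kernel

(4*2**(s + 5/2)*(2*s + 7) - 5*2**(s + 7/2)*(2*s + 5) + 5*(5/2)**(s + 7/2)*(2*s + 5))/((2*s + 5)*(2*s + 7))
  Re(s) > -5/2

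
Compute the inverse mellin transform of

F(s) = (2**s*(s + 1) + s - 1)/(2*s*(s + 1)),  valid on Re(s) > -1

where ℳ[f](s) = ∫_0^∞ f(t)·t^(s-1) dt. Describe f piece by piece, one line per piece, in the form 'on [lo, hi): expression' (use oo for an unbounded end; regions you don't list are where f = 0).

treat the 2 regions marked off by 1 separately and sum
on [0, 1): add ∫ t·t^(s-1) dt
∫ over [1, 2) of 1/2·t^(s-1) joins the sum

on [0, 1): t
on [1, 2): 1/2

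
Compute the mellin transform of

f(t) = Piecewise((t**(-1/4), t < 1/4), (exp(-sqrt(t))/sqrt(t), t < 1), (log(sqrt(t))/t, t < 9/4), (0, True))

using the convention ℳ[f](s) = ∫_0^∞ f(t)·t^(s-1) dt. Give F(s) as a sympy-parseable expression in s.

remove the power substitution first: 1/sqrt(t) on [0, 1/2); exp(-t)/t on [1/2, 1); log(t)/t**2 on [1, 3/2)
invert the shared t-power to get sqrt(t) on [0, 1/2); exp(-t) on [1/2, 1); log(t)/t on [1, 3/2)
split f at 1/4, 1: ℳ[f](s) collects 3 kernel integrals
the [0, 1/4) slice contributes ∫ t**(-1/4)·t^(s-1) dt
over [1/4, 1), the kernel integral of exp(-sqrt(t))/sqrt(t) enters the sum
over [1, 9/4), the kernel integral of log(sqrt(t))/t enters the sum

2**(1 - 2*s)*(4**s*(4*s - 1)*(-4*s + (2*s - 1)**2 + 3)*uppergamma(2*s - 1, 1/2) - 4**s*(4*s - 1)*(-4*s + (2*s - 1)**2 + 3)*uppergamma(2*s - 1, 1) + 4**s*(36*s - 9)/9 + 9**s*(4 - 16*s)/9 + 9**s*(2*s - 1)*(4*s - 1)*(-4*log(2) + 4*log(3))/9 + 9**s*(4*s - 1)*(-4*log(3) + 4*log(2))/9 + sqrt(2)*(-72*s + 18*(2*s - 1)**2 + 54)/9)/((4*s - 1)*(-4*s + (2*s - 1)**2 + 3))
  Re(s) > 1/4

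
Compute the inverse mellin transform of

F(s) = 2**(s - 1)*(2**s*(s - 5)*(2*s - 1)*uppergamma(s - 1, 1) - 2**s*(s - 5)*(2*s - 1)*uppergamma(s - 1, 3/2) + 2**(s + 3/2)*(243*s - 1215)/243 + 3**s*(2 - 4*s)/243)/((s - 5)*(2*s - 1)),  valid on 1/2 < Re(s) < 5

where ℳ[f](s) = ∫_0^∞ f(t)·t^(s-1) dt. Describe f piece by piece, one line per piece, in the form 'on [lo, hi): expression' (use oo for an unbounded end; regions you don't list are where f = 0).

on [0, 4): sqrt(2)/sqrt(t)
on [4, 6): 2*exp(-t/4)/t
on [6, oo): 32/t**5

strip the common scale on t: 1/sqrt(t) on [0, 2); exp(-t/2)/t on [2, 3); t**(-5) on [3, ∞)
the shared t-power comes off first: sqrt(t) on [0, 2); exp(-t/2) on [2, 3); t**(-4) on [3, ∞)
cuts at 4, 6: linearity sums the 3 kernel integrals
[0, 4) adds the kernel integral of sqrt(2)/sqrt(t)
segment 4 to 6 holds 2*exp(-t/4)/t; add its integral
segment [6, ∞) carries 32/t**5; integrate it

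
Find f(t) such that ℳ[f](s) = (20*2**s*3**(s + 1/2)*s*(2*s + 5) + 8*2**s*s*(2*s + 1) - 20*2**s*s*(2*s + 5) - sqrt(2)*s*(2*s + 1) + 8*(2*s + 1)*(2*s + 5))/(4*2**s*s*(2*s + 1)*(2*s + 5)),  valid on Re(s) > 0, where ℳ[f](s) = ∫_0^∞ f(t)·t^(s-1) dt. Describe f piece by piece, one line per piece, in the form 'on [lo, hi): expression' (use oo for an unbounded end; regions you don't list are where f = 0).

on [0, 1/2): 2
on [1/2, 1): t**(5/2)
on [1, 3): 5*sqrt(t)/2

cuts at 1/2, 1: linearity sums the 3 kernel integrals
for t in [0, 1/2): the term is ∫ 2·t^(s-1)
on [1/2, 1) integrate f = t**(5/2) against the kernel
on [1, 3): add ∫ 5*sqrt(t)/2·t^(s-1) dt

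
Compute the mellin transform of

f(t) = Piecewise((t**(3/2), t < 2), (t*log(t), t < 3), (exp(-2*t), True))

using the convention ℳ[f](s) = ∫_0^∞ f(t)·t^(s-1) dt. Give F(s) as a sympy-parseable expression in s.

(-12**s*s*(2*s + 3)*log(4) - 12**s*(2*s + 3)*log(4) + 12**s*(4*s + 6) + 12**s*sqrt(2)*(4*s**2 + 8*s + 4) + 3*18**s*s*(2*s + 3)*log(3) + 18**s*(-6*s - 9) + 3*18**s*(2*s + 3)*log(3) + 3**s*(2*s + 3)*(s**2 + 2*s + 1)*uppergamma(s, 6))/(6**s*(2*s + 3)*(s**2 + 2*s + 1))
  Re(s) > -3/2

f breaks at 2, 3 into 3 integrals to sum
∫ t**(3/2)·t^(s-1) over [0, 2)
between 2 and 3 the integrand is t*log(t)·t^(s-1)
over [3, ∞), the kernel integral of exp(-2*t) enters the sum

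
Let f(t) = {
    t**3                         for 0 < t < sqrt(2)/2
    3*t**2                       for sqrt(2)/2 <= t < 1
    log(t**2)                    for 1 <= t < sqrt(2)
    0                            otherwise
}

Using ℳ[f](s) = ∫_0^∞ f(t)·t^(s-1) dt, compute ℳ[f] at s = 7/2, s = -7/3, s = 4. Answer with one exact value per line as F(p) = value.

F(7/2) = -1615*2**(3/4)/5096 - 3*2**(1/4)/44 + 4*2**(3/4)*log(2)/7 + 382/539
F(-7/3) = -423/49 - 9*2**(5/6)/98 - 3*2**(5/6)*log(2)/28 + 3*2**(2/3)/4 + 9*2**(1/6)
F(4) = sqrt(2)/112 + 1/16 + log(2)

invert the power substitution to get t**(3/2) on [0, 1/2); 3*t on [1/2, 1); log(t) on [1, 2)
slice at sqrt(2)/2, 1, transform all 3 pieces, and sum them
[0, sqrt(2)/2) adds the kernel integral of t**3
on [sqrt(2)/2, 1) integrate f = 3*t**2 against the kernel
for t in [1, sqrt(2)): the term is ∫ log(t**2)·t^(s-1)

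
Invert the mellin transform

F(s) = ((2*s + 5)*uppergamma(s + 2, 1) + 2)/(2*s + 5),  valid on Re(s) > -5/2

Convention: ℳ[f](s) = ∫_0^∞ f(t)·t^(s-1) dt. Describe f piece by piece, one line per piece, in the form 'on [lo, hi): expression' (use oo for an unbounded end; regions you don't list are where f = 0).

remove the shared t-power first: sqrt(t) on [0, 1); exp(-t) on [1, ∞)
integrate the 2 segments split at 1, then add the results
on [0, 1) integrate f = t**(5/2) against the kernel
on [1, ∞) integrate f = t**2*exp(-t) against the kernel

on [0, 1): t**(5/2)
on [1, oo): t**2*exp(-t)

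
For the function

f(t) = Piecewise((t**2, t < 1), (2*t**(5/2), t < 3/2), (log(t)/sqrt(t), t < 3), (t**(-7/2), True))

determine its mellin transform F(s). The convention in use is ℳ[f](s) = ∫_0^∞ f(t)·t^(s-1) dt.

2**(-s - 1/2)*(324*2**(s + 1/2)*(-2*s + (s + 1/2)**2)*(s - 7/2)*(s + 5/2) - 324*2**(s + 1/2)*(-2*s + (s + 1/2)**2)*(s - 7/2)*(2*s + 4) + 729*3**(s + 1/2)*(-2*s + (s + 1/2)**2)*(s - 7/2)*(2*s + 4) - 108*3**(s + 1/2)*(s - 7/2)*(s + 1/2)*(s + 5/2)*(2*s + 4)*log(3) + 108*3**(s + 1/2)*(s - 7/2)*(s + 1/2)*(s + 5/2)*(2*s + 4)*log(2) - 108*3**(s + 1/2)*(s - 7/2)*(s + 5/2)*(2*s + 4)*log(2) + 108*3**(s + 1/2)*(s - 7/2)*(s + 5/2)*(2*s + 4) + 108*3**(s + 1/2)*(s - 7/2)*(s + 5/2)*(2*s + 4)*log(3) - 2*6**(s + 1/2)*(-2*s + (s + 1/2)**2)*(s + 5/2)*(2*s + 4) + 54*6**(s + 1/2)*(s - 7/2)*(s + 1/2)*(s + 5/2)*(2*s + 4)*log(3) - 54*6**(s + 1/2)*(s - 7/2)*(s + 5/2)*(2*s + 4)*log(3) - 54*6**(s + 1/2)*(s - 7/2)*(s + 5/2)*(2*s + 4))/(162*(-2*s + (s + 1/2)**2)*(s - 7/2)*(s + 5/2)*(2*s + 4))
  -2 < Re(s) < 7/2

invert the shared t-power to get t**(3/2) on [0, 1); 2*t**2 on [1, 3/2); log(t)/t on [3/2, 3); …
integrate the 4 segments split at 1, 3/2, 3, then add the results
for t in [0, 1): the term is ∫ t**2·t^(s-1)
[1, 3/2) adds the kernel integral of 2*t**(5/2)
on [3/2, 3): add ∫ log(t)/sqrt(t)·t^(s-1) dt
for t in [3, ∞): the term is ∫ t**(-7/2)·t^(s-1)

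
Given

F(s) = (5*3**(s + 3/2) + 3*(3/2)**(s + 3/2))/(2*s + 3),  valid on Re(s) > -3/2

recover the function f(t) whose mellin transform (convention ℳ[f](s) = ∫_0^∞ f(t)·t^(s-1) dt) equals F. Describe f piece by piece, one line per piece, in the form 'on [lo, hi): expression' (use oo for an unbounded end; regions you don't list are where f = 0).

on [0, 3/2): 4*t**(3/2)
on [3/2, 3): 5*t**(3/2)/2

along the cuts 3/2, ℳ[f](s) splits into 2 integrals
between 0 and 3/2 the integrand is 4*t**(3/2)·t^(s-1)
∫ over [3/2, 3) of 5*t**(3/2)/2·t^(s-1) joins the sum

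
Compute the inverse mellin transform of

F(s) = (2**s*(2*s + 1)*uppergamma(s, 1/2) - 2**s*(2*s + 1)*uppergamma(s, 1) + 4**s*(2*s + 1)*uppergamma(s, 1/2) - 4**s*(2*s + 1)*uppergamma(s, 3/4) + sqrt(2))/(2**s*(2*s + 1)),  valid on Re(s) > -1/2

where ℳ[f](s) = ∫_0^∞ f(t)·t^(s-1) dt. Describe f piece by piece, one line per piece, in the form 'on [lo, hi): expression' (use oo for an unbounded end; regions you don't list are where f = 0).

integrate the 3 segments split at 1/2, 1, then add the results
segment 0 to 1/2 holds sqrt(t); add its integral
piece [1/2, 1): integrate exp(-t) against the kernel
the [1, 3/2) slice contributes ∫ exp(-t/2)·t^(s-1) dt

on [0, 1/2): sqrt(t)
on [1/2, 1): exp(-t)
on [1, 3/2): exp(-t/2)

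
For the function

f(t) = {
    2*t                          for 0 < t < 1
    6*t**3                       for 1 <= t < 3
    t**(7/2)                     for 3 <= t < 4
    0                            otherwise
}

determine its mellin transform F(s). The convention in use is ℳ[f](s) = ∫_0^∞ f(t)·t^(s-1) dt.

2*(128*2**(2*s)*(s + 1)*(s + 3) + 81*3**s*(s + 1)*(2*s + 7) - 27*3**(s + 1/2)*(s + 1)*(s + 3) - 3*(s + 1)*(2*s + 7) + (s + 3)*(2*s + 7))/((s + 1)*(s + 3)*(2*s + 7))
  Re(s) > -1

along the cuts 1, 3, ℳ[f](s) splits into 3 integrals
∫ over [0, 1) of 2*t·t^(s-1) joins the sum
[1, 3) adds the kernel integral of 6*t**3
on [3, 4) integrate f = t**(7/2) against the kernel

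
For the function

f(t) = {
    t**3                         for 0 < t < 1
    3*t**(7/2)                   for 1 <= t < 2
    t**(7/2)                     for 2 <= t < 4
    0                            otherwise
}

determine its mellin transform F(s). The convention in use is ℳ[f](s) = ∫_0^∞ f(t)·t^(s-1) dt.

decompose at 1, 2; ℳ[f](s) sums the 3 pieces' integrals
piece [0, 1): integrate t**3 against the kernel
∫ over [1, 2) of 3*t**(7/2)·t^(s-1) joins the sum
segment 2 to 4 holds t**(7/2); add its integral

(2**(s + 11/2)*(s + 3) + 2**(2*s + 8)*(s + 3) - 4*s - 11)/((s + 3)*(2*s + 7))
  Re(s) > -3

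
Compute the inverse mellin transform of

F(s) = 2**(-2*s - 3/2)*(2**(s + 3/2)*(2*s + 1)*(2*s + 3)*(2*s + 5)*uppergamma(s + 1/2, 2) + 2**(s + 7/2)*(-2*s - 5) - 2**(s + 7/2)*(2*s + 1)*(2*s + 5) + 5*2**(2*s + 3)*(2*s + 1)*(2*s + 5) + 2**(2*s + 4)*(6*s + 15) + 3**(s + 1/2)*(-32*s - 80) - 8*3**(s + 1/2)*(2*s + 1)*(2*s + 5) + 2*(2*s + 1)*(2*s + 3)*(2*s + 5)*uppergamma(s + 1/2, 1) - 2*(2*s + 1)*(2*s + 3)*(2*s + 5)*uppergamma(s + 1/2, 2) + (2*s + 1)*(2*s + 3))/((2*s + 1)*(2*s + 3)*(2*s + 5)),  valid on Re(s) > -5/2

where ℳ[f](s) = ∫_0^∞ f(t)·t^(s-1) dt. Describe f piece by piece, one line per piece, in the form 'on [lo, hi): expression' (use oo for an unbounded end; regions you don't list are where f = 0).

on [0, 1/4): 4*sqrt(2)*t**(5/2)
on [1/4, 1/2): sqrt(2)*sqrt(t)*exp(-4*t)
on [1/2, 3/4): sqrt(2)*sqrt(t)*(2*t + 1)
on [3/4, 1): sqrt(2)*sqrt(t)*(2*t + 3)
on [1, oo): sqrt(2)*sqrt(t)*exp(-2*t)

invert the common scale on t to get t**(5/2) on [0, 1/2); sqrt(t)*exp(-2*t) on [1/2, 1); sqrt(t)*(t + 1) on [1, 3/2); …
the shared t-power comes off first: t**2 on [0, 1/2); exp(-2*t) on [1/2, 1); t + 1 on [1, 3/2); …
breakpoints 1/4, 1/2, 3/4, 1: one integral from each of the 5 segments
piece [0, 1/4): integrate 4*sqrt(2)*t**(5/2) against the kernel
on [1/4, 1/2) integrate f = sqrt(2)*sqrt(t)*exp(-4*t) against the kernel
segment 1/2 to 3/4 holds sqrt(2)*sqrt(t)*(2*t + 1); add its integral
[3/4, 1) adds the kernel integral of sqrt(2)*sqrt(t)*(2*t + 3)
the [1, ∞) slice contributes ∫ sqrt(2)*sqrt(t)*exp(-2*t)·t^(s-1) dt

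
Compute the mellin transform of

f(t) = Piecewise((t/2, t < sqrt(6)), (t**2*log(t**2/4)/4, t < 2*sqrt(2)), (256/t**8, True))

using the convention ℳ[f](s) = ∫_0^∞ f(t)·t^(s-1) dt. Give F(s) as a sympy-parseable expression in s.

strip the common scale on t: t on [0, sqrt(6)/2); t**2*log(t**2) on [sqrt(6)/2, sqrt(2)); t**(-8) on [sqrt(2), ∞)
peel off the power substitution: sqrt(t) on [0, 3/2); t*log(t) on [3/2, 2); t**(-4) on [2, ∞)
breakpoints sqrt(6), 2*sqrt(2): one integral from each of the 3 segments
segment 0 to sqrt(6) holds t/2; add its integral
[sqrt(6), 2*sqrt(2)) adds the kernel integral of t**2*log(t**2/4)/4
between 2*sqrt(2) and ∞ the integrand is 256/t**8·t^(s-1)

2**(s/2)*(32*2**s*s*(s - 8)*(s + 1)*log(2) - 64*2**s*(s - 8)*(s + 1) + 64*2**s*(s - 8)*(s + 1)*log(2) - 2**s*(s + 1)*(s**2 + 4*s + 4) + 3**(s/2)*s*(s - 8)*(s + 1)*(-24*log(3) + 24*log(2)) + 3**(s/2)*(s - 8)*(s + 1)*(-48*log(3) + 48*log(2)) + 48*3**(s/2)*(s - 8)*(s + 1) + 8*3**(s/2)*sqrt(6)*(s - 8)*(s**2 + 4*s + 4))/(16*(s - 8)*(s + 1)*(s**2 + 4*s + 4))
  -1 < Re(s) < 8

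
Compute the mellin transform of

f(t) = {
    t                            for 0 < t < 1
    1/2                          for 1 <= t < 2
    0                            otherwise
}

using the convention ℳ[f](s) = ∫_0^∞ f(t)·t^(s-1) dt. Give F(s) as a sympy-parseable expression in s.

(2**s*(s + 1) + s - 1)/(2*s*(s + 1))
  Re(s) > -1

treat the 2 regions marked off by 1 separately and sum
segment [0, 1) carries t; integrate it
between 1 and 2 the integrand is 1/2·t^(s-1)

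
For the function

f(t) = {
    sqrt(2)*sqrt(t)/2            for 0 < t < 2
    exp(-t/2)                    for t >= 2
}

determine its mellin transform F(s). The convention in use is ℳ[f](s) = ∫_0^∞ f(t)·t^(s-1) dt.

2**s*((2*s + 1)*uppergamma(s, 1) + 2)/(2*s + 1)
  Re(s) > -1/2

reversing the common scale on t: sqrt(t) on [0, 1); exp(-t) on [1, ∞)
cuts at 2: linearity sums the 2 kernel integrals
piece [0, 2): integrate sqrt(2)*sqrt(t)/2 against the kernel
between 2 and ∞ the integrand is exp(-t/2)·t^(s-1)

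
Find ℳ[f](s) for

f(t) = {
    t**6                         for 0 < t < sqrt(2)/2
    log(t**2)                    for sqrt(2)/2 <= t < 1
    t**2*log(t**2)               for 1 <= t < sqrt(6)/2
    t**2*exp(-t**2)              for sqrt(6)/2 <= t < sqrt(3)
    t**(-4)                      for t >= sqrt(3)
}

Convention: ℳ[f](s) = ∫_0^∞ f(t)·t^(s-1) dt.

back out the shared t-power: t**4 on [0, sqrt(2)/2); log(t**2)/t**2 on [sqrt(2)/2, 1); log(t**2) on [1, sqrt(6)/2); …
invert the power substitution to get t**2 on [0, 1/2); log(t)/t on [1/2, 1); log(t) on [1, 3/2); …
linearity at sqrt(2)/2, 1, sqrt(6)/2, sqrt(3) turns ℳ[f](s) into 5 summed integrals
segment 0 to sqrt(2)/2 holds t**6; add its integral
segment sqrt(2)/2 to 1 holds log(t**2); add its integral
between 1 and sqrt(6)/2 the integrand is t**2*log(t**2)·t^(s-1)
between sqrt(6)/2 and sqrt(3) the integrand is t**2*exp(-t**2)·t^(s-1)
over [sqrt(3), ∞), the kernel integral of t**(-4) enters the sum

(36*2**(s/2)*(s - 4)*(s + 2)**2*(s + 6)*(4*s - (s + 2)**2 + 4)*uppergamma(s/2 + 1, 3/2) - 36*2**(s/2)*(s - 4)*(s + 2)**2*(s + 6)*(4*s - (s + 2)**2 + 4)*uppergamma(s/2 + 1, 3) + 144*2**(s/2)*(s - 4)*(s + 2)**2*(s + 6) + 144*2**(s/2)*(s - 4)*(s + 6)*(4*s - (s + 2)**2 + 4) + 3**(s/2)*(s - 4)*(s + 2)*(s + 6)*(-108*log(2) + 108*log(3))*(4*s - (s + 2)**2 + 4) - 216*3**(s/2)*(s - 4)*(s + 6)*(4*s - (s + 2)**2 + 4) - 8*6**(s/2)*(s + 2)**2*(s + 6)*(4*s - (s + 2)**2 + 4) - 72*(s - 4)*(s + 2)**3*(s + 6)*log(2) - 144*(s - 4)*(s + 2)**2*(s + 6) + 144*(s - 4)*(s + 2)**2*(s + 6)*log(2) + 9*(s - 4)*(s + 2)**2*(4*s - (s + 2)**2 + 4))/(72*2**(s/2)*(s - 4)*(s + 2)**2*(s + 6)*(4*s - (s + 2)**2 + 4))
  -6 < Re(s) < 4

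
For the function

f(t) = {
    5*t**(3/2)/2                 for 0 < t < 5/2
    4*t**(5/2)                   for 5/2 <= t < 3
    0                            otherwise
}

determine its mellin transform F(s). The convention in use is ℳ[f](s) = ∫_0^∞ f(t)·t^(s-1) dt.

split f at 5/2: ℳ[f](s) collects 2 kernel integrals
between 0 and 5/2 the integrand is 5*t**(3/2)/2·t^(s-1)
between 5/2 and 3 the integrand is 4*t**(5/2)·t^(s-1)

(8*3**(s + 5/2)*(2*s + 3) + 5*(5/2)**(s + 3/2)*(2*s + 5) - 8*(5/2)**(s + 5/2)*(2*s + 3))/((2*s + 3)*(2*s + 5))
  Re(s) > -3/2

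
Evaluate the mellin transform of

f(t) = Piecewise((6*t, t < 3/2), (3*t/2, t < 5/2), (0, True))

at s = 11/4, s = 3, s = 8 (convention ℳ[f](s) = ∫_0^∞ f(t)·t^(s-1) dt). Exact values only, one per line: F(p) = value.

linearity at 3/2 turns ℳ[f](s) into 2 summed integrals
segment 0 to 3/2 holds 6*t; add its integral
∫ over [3/2, 5/2) of 3*t/2·t^(s-1) joins the sum

F(11/4) = 2**(1/4)*(81*3**(3/4) + 125*5**(3/4))/40
F(3) = 651/32
F(8) = 1006087/1536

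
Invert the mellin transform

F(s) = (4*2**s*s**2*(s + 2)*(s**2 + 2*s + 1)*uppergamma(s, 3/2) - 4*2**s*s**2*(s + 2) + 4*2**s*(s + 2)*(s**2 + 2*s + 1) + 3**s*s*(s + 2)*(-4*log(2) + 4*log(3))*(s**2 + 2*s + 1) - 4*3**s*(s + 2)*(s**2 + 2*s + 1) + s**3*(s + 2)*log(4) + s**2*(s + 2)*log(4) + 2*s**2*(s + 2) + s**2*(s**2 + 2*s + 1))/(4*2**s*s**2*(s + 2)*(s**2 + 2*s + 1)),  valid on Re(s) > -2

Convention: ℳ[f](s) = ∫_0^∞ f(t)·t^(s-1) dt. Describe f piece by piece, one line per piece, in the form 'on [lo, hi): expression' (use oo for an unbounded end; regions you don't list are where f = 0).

on [0, 1/2): t**2
on [1/2, 1): t*log(t)
on [1, 3/2): log(t)
on [3/2, oo): exp(-t)

decompose at 1/2, 1, 3/2; ℳ[f](s) sums the 4 pieces' integrals
on [0, 1/2) integrate f = t**2 against the kernel
segment [1/2, 1) carries t*log(t); integrate it
on [1, 3/2): add ∫ log(t)·t^(s-1) dt
segment 3/2 to ∞ holds exp(-t); add its integral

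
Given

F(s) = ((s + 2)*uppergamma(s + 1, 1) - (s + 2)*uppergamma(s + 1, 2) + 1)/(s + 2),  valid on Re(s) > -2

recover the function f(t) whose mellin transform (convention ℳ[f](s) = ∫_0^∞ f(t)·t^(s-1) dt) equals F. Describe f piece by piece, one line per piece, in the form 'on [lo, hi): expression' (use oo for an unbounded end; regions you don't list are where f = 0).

on [0, 1): t**2
on [1, 2): t*exp(-t)

back out the shared t-power: t on [0, 1); exp(-t) on [1, 2)
slice at 1, transform all 2 pieces, and sum them
∫ over [0, 1) of t**2·t^(s-1) joins the sum
for t in [1, 2): the term is ∫ t*exp(-t)·t^(s-1)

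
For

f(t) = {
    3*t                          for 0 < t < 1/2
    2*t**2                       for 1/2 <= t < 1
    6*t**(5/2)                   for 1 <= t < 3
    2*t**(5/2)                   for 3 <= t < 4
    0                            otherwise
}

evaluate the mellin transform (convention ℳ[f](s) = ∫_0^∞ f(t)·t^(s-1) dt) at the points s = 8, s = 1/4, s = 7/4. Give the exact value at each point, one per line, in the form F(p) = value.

F(8) = 157464*sqrt(3)/7 + 42949633073/107520
F(1/4) = -128/99 + 22*2**(3/4)/45 + 144*3**(3/4)/11 + 256*sqrt(2)/11
F(7/4) = -224/255 + 17*2**(1/4)/165 + 1296*3**(1/4)/17 + 2048*sqrt(2)/17

treat the 4 regions marked off by 1/2, 1, 3 separately and sum
∫ 3*t·t^(s-1) over [0, 1/2)
piece [1/2, 1): integrate 2*t**2 against the kernel
∫ 6*t**(5/2)·t^(s-1) over [1, 3)
on [3, 4): add ∫ 2*t**(5/2)·t^(s-1) dt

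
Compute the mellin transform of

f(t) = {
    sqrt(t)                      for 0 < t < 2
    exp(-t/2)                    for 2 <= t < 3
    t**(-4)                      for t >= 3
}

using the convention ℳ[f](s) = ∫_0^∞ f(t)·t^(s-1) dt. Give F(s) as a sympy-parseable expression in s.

(2**s*(s - 4)*(2*s + 1)*uppergamma(s, 1) - 2**s*(s - 4)*(2*s + 1)*uppergamma(s, 3/2) + 2*2**(s + 1/2)*(s - 4) - 3**s*(2*s + 1)/81)/((s - 4)*(2*s + 1))
  -1/2 < Re(s) < 4

the 3 pieces separated at 2, 3 each add one integral
∫ over [0, 2) of sqrt(t)·t^(s-1) joins the sum
segment 2 to 3 holds exp(-t/2); add its integral
between 3 and ∞ the integrand is t**(-4)·t^(s-1)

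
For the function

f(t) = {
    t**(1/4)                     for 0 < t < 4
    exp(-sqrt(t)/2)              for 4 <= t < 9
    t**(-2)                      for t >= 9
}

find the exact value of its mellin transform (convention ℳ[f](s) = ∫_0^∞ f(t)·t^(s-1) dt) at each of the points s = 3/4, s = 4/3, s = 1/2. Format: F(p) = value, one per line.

F(3/4) = -4*sqrt(3)*exp(-3/2) - 2*sqrt(2)*sqrt(pi)*erfc(sqrt(6)/2) + 4*sqrt(3)/135 + 2*sqrt(2)*sqrt(pi)*erfc(1) + 4*sqrt(2)*exp(-1) + 4
F(4/3) = -8*2**(2/3)*uppergamma(8/3, 3/2) + 3**(2/3)/6 + 96*2**(1/6)/19 + 8*2**(2/3)*uppergamma(8/3, 1)
F(1/2) = -4*exp(-3/2) + 2/81 + 4*exp(-1) + 8*sqrt(2)/3

remove the power substitution first: sqrt(t) on [0, 2); exp(-t/2) on [2, 3); t**(-4) on [3, ∞)
breakpoints 4, 9: one integral from each of the 3 segments
piece [0, 4): integrate t**(1/4) against the kernel
between 4 and 9 the integrand is exp(-sqrt(t)/2)·t^(s-1)
the [9, ∞) slice contributes ∫ t**(-2)·t^(s-1) dt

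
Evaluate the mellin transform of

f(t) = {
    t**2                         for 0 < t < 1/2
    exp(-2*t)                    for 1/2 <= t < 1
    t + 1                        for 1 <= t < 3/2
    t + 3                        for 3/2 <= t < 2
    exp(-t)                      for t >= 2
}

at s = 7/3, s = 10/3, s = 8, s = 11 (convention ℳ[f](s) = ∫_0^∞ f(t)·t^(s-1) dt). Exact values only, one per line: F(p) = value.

slice at 1/2, 1, 3/2, 2, transform all 5 pieces, and sum them
the [0, 1/2) slice contributes ∫ t**2·t^(s-1) dt
on [1/2, 1): add ∫ exp(-2*t)·t^(s-1) dt
segment [1, 3/2) carries (t + 1); integrate it
∫ (t + 3)·t^(s-1) over [3/2, 2)
piece [2, ∞): integrate exp(-t) against the kernel

F(7/3) = 2**(2/3)*(-14040*3**(1/3) - 5304*2**(1/3) - 1820*uppergamma(7/3, 2) + 105 + 1820*uppergamma(7/3, 1) + 7280*2**(1/3)*uppergamma(7/3, 2) + 54912*2**(2/3))/14560
F(10/3) = 2**(2/3)*(-67392*3**(1/3) - 17664*2**(1/3) - 4160*uppergamma(10/3, 2) + 195 + 4160*uppergamma(10/3, 1) + 33280*2**(1/3)*uppergamma(10/3, 2) + 362496*2**(2/3))/66560
F(8) = (4932000*E + 13477999*exp(2) + 3414960000)*exp(-2)/92160
F(11) = (1035541011*exp(2) + 5642265772*E + 31395128134656)*exp(-2)/1171456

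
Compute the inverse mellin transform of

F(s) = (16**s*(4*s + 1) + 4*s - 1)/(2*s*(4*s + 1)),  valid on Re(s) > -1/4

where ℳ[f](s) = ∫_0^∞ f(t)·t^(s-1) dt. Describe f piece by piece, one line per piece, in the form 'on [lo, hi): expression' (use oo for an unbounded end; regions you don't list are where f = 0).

reversing the power substitution: sqrt(t) on [0, 1); 1/2 on [1, 4)
strip the power substitution: t on [0, 1); 1/2 on [1, 2)
breakpoints 1: one integral from each of the 2 segments
for t in [0, 1): the term is ∫ t**(1/4)·t^(s-1)
over [1, 16), the kernel integral of 1/2 enters the sum

on [0, 1): t**(1/4)
on [1, 16): 1/2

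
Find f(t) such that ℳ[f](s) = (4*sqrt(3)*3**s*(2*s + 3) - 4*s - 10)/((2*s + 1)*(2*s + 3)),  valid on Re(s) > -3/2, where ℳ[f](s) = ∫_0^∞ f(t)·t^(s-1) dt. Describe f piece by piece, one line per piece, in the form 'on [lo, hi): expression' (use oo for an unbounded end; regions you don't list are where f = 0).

integrate the 2 segments split at 1, then add the results
∫ over [0, 1) of t**(3/2)·t^(s-1) joins the sum
piece [1, 3): integrate 2*sqrt(t) against the kernel

on [0, 1): t**(3/2)
on [1, 3): 2*sqrt(t)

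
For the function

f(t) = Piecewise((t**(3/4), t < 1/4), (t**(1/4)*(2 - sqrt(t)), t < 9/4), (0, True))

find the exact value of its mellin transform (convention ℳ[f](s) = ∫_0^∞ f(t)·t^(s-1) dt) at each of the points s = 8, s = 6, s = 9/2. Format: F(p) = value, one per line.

invert the power substitution to get t**(3/2) on [0, 1/2); sqrt(t)*(2 - t) on [1/2, 3/2)
undo the shared t-power: t on [0, 1/2); 2 - t on [1/2, 3/2)
along the cuts 1/4, ℳ[f](s) splits into 2 integrals
segment [0, 1/4) carries t**(3/4); integrate it
[1/4, 9/4) adds the kernel integral of t**(1/4)*(2 - sqrt(t))

F(8) = sqrt(2)*(-74 + 1764915561*sqrt(3))/75694080
F(6) = sqrt(2)*(-58 + 17537553*sqrt(3))/2764800
F(9/2) = sqrt(2)*(-46 + 531441*sqrt(3))/204288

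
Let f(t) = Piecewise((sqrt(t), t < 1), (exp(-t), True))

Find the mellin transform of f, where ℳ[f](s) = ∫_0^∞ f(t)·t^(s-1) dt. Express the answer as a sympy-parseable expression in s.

linearity at 1 turns ℳ[f](s) into 2 summed integrals
on [0, 1) integrate f = sqrt(t) against the kernel
over [1, ∞), the kernel integral of exp(-t) enters the sum

((2*s + 1)*uppergamma(s, 1) + 2)/(2*s + 1)
  Re(s) > -1/2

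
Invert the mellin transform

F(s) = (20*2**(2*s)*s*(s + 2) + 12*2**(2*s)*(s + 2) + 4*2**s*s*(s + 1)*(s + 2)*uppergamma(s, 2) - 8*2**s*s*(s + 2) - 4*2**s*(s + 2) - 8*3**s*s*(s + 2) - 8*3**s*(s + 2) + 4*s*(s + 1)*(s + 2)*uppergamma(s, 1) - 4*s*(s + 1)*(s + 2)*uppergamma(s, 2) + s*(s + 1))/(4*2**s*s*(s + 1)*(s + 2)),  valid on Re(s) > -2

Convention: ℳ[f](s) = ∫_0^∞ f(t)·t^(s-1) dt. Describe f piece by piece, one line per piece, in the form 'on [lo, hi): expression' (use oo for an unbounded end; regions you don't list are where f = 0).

treat the 5 regions marked off by 1/2, 1, 3/2, 2 separately and sum
on [0, 1/2) integrate f = t**2 against the kernel
∫ exp(-2*t)·t^(s-1) over [1/2, 1)
over [1, 3/2), the kernel integral of (t + 1) enters the sum
for t in [3/2, 2): the term is ∫ (t + 3)·t^(s-1)
∫ over [2, ∞) of exp(-t)·t^(s-1) joins the sum

on [0, 1/2): t**2
on [1/2, 1): exp(-2*t)
on [1, 3/2): t + 1
on [3/2, 2): t + 3
on [2, oo): exp(-t)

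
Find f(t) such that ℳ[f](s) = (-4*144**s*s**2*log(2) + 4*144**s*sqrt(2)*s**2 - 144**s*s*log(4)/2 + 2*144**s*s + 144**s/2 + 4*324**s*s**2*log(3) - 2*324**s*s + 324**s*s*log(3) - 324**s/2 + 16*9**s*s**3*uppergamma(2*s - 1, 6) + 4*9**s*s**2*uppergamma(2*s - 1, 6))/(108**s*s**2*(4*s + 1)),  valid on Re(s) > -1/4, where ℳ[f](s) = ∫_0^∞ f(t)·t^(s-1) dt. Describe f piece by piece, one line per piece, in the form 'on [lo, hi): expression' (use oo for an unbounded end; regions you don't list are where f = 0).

strip the common scale on t: t**(1/4) on [0, 4); log(sqrt(t)) on [4, 9); exp(-2*sqrt(t))/sqrt(t) on [9, ∞)
undo the power substitution: sqrt(t) on [0, 2); log(t) on [2, 3); exp(-2*t)/t on [3, ∞)
peel off the shared t-power: t**(3/2) on [0, 2); t*log(t) on [2, 3); exp(-2*t) on [3, ∞)
slice at 4/3, 3, transform all 3 pieces, and sum them
over [0, 4/3), the kernel integral of 3**(1/4)*t**(1/4) enters the sum
the [4/3, 3) slice contributes ∫ log(sqrt(3)*sqrt(t))·t^(s-1) dt
over [3, ∞), the kernel integral of sqrt(3)*exp(-2*sqrt(3)*sqrt(t))/(3*sqrt(t)) enters the sum

on [0, 4/3): 3**(1/4)*t**(1/4)
on [4/3, 3): log(sqrt(3)*sqrt(t))
on [3, oo): sqrt(3)*exp(-2*sqrt(3)*sqrt(t))/(3*sqrt(t))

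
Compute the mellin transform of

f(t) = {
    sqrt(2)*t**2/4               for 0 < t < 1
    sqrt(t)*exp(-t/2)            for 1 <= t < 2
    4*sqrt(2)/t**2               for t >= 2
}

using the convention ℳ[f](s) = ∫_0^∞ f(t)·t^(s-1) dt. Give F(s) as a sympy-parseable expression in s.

(2**(s + 5/2)*(-s - 2) + 2**(s + 5/2)*(s - 2)*(s + 2)*uppergamma(s + 1/2, 1/2) - 2**(s + 5/2)*(s - 2)*(s + 2)*uppergamma(s + 1/2, 1) + sqrt(2)*(s - 2))/(4*(s - 2)*(s + 2))
  -2 < Re(s) < 2

reversing the shared t-power: sqrt(2)*t**(3/2)/4 on [0, 1); exp(-t/2) on [1, 2); 4*sqrt(2)/t**(5/2) on [2, ∞)
undo the common scale on t: t**(3/2) on [0, 1/2); exp(-t) on [1/2, 1); t**(-5/2) on [1, ∞)
linearity at 1, 2 turns ℳ[f](s) into 3 summed integrals
∫ sqrt(2)*t**2/4·t^(s-1) over [0, 1)
piece [1, 2): integrate sqrt(t)*exp(-t/2) against the kernel
between 2 and ∞ the integrand is 4*sqrt(2)/t**2·t^(s-1)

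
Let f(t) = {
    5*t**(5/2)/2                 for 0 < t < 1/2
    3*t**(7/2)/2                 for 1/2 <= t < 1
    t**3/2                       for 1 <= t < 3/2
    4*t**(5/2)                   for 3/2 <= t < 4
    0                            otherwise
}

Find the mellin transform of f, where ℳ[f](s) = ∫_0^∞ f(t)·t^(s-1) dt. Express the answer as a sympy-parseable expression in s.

the 4 pieces separated at 1/2, 1, 3/2 each add one integral
segment [0, 1/2) carries 5*t**(5/2)/2; integrate it
piece [1/2, 1): integrate 3*t**(7/2)/2 against the kernel
the [1, 3/2) slice contributes ∫ t**3/2·t^(s-1) dt
on [3/2, 4) integrate f = 4*t**(5/2) against the kernel

(-6*2**(-s - 7/2)*(s + 3)*(2*s + 5) + 10*2**(-s - 5/2)*(s + 3)*(2*s + 7) - 16*(3/2)**(s + 5/2)*(s + 3)*(2*s + 7) + (3/2)**(s + 3)*(2*s + 5)*(2*s + 7) + 16*4**(s + 5/2)*(s + 3)*(2*s + 7) + 6*(s + 3)*(2*s + 5) - (2*s + 5)*(2*s + 7))/(2*(s + 3)*(2*s + 5)*(2*s + 7))
  Re(s) > -5/2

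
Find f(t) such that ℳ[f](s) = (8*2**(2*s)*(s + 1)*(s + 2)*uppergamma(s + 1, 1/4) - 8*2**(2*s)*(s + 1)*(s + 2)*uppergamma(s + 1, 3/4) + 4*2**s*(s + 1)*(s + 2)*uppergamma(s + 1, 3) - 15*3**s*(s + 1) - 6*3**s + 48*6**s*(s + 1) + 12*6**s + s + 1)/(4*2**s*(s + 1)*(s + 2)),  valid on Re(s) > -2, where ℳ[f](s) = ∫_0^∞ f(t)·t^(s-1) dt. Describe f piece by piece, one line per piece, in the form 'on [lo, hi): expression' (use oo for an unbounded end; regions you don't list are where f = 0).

strip the shared t-power: t on [0, 1/2); exp(-t/2) on [1/2, 3/2); t + 1 on [3/2, 3); …
treat the 4 regions marked off by 1/2, 3/2, 3 separately and sum
segment 0 to 1/2 holds t**2; add its integral
∫ over [1/2, 3/2) of t*exp(-t/2)·t^(s-1) joins the sum
segment [3/2, 3) carries t*(t + 1); integrate it
for t in [3, ∞): the term is ∫ t*exp(-t)·t^(s-1)

on [0, 1/2): t**2
on [1/2, 3/2): t*exp(-t/2)
on [3/2, 3): t*(t + 1)
on [3, oo): t*exp(-t)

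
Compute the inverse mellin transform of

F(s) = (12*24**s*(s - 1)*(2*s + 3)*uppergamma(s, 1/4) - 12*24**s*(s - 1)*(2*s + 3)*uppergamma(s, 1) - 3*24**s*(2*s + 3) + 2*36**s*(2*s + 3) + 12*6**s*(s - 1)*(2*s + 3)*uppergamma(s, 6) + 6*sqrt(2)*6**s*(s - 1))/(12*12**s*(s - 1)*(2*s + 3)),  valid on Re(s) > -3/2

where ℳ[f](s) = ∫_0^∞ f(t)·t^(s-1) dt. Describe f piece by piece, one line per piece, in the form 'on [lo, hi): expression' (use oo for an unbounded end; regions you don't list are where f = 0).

f breaks at 1/2, 2, 3 into 4 integrals to sum
the [0, 1/2) slice contributes ∫ t**(3/2)·t^(s-1) dt
over [1/2, 2), the kernel integral of exp(-t/2) enters the sum
segment 2 to 3 holds 1/(2*t); add its integral
segment 3 to ∞ holds exp(-2*t); add its integral

on [0, 1/2): t**(3/2)
on [1/2, 2): exp(-t/2)
on [2, 3): 1/(2*t)
on [3, oo): exp(-2*t)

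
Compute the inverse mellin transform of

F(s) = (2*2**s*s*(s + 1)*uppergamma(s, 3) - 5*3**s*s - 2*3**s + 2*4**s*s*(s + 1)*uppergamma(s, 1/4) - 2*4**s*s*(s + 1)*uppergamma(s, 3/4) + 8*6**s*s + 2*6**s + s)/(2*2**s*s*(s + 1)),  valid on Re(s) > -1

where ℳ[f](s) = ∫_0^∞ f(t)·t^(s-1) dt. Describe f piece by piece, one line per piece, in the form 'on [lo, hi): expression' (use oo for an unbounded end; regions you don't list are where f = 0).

along the cuts 1/2, 3/2, 3, ℳ[f](s) splits into 4 integrals
the [0, 1/2) slice contributes ∫ t·t^(s-1) dt
for t in [1/2, 3/2): the term is ∫ exp(-t/2)·t^(s-1)
on [3/2, 3): add ∫ (t + 1)·t^(s-1) dt
[3, ∞) adds the kernel integral of exp(-t)

on [0, 1/2): t
on [1/2, 3/2): exp(-t/2)
on [3/2, 3): t + 1
on [3, oo): exp(-t)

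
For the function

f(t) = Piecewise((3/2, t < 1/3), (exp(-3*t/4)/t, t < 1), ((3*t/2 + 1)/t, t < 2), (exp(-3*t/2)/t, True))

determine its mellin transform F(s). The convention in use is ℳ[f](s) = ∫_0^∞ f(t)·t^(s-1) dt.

strip the shared t-power: 3*t/2 on [0, 1/3); exp(-3*t/4) on [1/3, 1); 3*t/2 + 1 on [1, 2); …
reversing the common scale on t: t on [0, 1/2); exp(-t/2) on [1/2, 3/2); t + 1 on [3/2, 3); …
along the cuts 1/3, 1, 2, ℳ[f](s) splits into 4 integrals
the [0, 1/3) slice contributes ∫ 3/2·t^(s-1) dt
[1/3, 1) adds the kernel integral of exp(-3*t/4)/t
over [1, 2), the kernel integral of (3*t/2 + 1)/t enters the sum
[2, ∞) adds the kernel integral of exp(-3*t/2)/t

(3*2**(2*s)*s*(s - 1)*uppergamma(s - 1, 1/4) - 3*2**(2*s)*s*(s - 1)*uppergamma(s - 1, 3/4) + 6*2**s*s*(s - 1)*uppergamma(s - 1, 3) + 10*3**s*(1 - s) - 4*3**s + 8*6**s*(s - 1) + 2*6**s + 6*s - 6)/(4*3**s*s*(s - 1))
  Re(s) > 0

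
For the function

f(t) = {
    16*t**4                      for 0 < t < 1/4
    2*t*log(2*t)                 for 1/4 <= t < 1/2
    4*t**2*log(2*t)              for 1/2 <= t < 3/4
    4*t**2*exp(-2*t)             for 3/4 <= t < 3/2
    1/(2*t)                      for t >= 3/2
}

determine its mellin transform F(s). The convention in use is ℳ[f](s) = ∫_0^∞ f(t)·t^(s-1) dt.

(48*2**s*(s - 1)*(s + 2)**2*(s + 4)*(2*s - (s + 2)**2 + 3)*uppergamma(s + 2, 3/2) - 48*2**s*(s - 1)*(s + 2)**2*(s + 4)*(2*s - (s + 2)**2 + 3)*uppergamma(s + 2, 3) + 48*2**s*(s - 1)*(s + 2)**2*(s + 4) + 48*2**s*(s - 1)*(s + 4)*(2*s - (s + 2)**2 + 3) + 3**s*(s - 1)*(s + 2)*(s + 4)*(-108*log(2) + 108*log(3))*(2*s - (s + 2)**2 + 3) - 108*3**s*(s - 1)*(s + 4)*(2*s - (s + 2)**2 + 3) - 16*6**s*(s + 2)**2*(s + 4)*(2*s - (s + 2)**2 + 3) - 24*(s - 1)*(s + 2)**3*(s + 4)*log(2) - 24*(s - 1)*(s + 2)**2*(s + 4) + 24*(s - 1)*(s + 2)**2*(s + 4)*log(2) + 3*(s - 1)*(s + 2)**2*(2*s - (s + 2)**2 + 3))/(48*2**(2*s)*(s - 1)*(s + 2)**2*(s + 4)*(2*s - (s + 2)**2 + 3))
  -4 < Re(s) < 1

strip the common scale on t: t**4 on [0, 1/2); t*log(t) on [1/2, 1); t**2*log(t) on [1, 3/2); …
invert the shared t-power to get t**2 on [0, 1/2); log(t)/t on [1/2, 1); log(t) on [1, 3/2); …
breakpoints 1/4, 1/2, 3/4, 3/2: one integral from each of the 5 segments
the [0, 1/4) slice contributes ∫ 16*t**4·t^(s-1) dt
[1/4, 1/2) adds the kernel integral of 2*t*log(2*t)
∫ over [1/2, 3/4) of 4*t**2*log(2*t)·t^(s-1) joins the sum
segment [3/4, 3/2) carries 4*t**2*exp(-2*t); integrate it
∫ 1/(2*t)·t^(s-1) over [3/2, ∞)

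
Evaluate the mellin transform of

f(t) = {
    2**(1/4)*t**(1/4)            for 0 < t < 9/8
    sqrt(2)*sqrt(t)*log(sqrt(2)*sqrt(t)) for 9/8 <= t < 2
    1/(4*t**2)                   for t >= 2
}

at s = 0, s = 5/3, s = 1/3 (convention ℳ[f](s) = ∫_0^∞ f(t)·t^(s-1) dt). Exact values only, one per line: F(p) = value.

strip the common scale on t: t**(1/4) on [0, 9/4); sqrt(t)*log(sqrt(t)) on [9/4, 4); t**(-2) on [4, ∞)
invert the power substitution to get sqrt(t) on [0, 3/2); t*log(t) on [3/2, 2); t**(-4) on [2, ∞)
breakpoints 9/8, 2: one integral from each of the 3 segments
for t in [0, 9/8): the term is ∫ 2**(1/4)*t**(1/4)·t^(s-1)
between 9/8 and 2 the integrand is sqrt(2)*sqrt(t)*log(sqrt(2)*sqrt(t))·t^(s-1)
segment [2, ∞) carries 1/(4*t**2); integrate it

F(0) = -31/32 + log(128/27) + 2*sqrt(6)
F(5/3) = -243*3**(1/3)*log(3)/416 - 69*2**(2/3)/1352 + 729*3**(1/3)/5408 + 243*3**(1/3)*log(2)/416 + 81*sqrt(2)*3**(5/6)/368 + 24*2**(2/3)*log(2)/13
F(1/3) = -9*3**(2/3)*log(3)/10 - 561*2**(1/3)/400 + 27*3**(2/3)/50 + 9*3**(2/3)*log(2)/10 + 12*2**(1/3)*log(2)/5 + 9*sqrt(2)*3**(1/6)/7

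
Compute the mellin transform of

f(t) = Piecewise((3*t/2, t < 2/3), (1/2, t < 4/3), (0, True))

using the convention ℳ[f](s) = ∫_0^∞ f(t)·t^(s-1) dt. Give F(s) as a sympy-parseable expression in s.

peel off the common scale on t: t on [0, 1); 1/2 on [1, 2)
integrate the 2 segments split at 2/3, then add the results
for t in [0, 2/3): the term is ∫ 3*t/2·t^(s-1)
for t in [2/3, 4/3): the term is ∫ 1/2·t^(s-1)

(2**s*(s + 1) + s - 1)/(2*(3/2)**s*s*(s + 1))
  Re(s) > -1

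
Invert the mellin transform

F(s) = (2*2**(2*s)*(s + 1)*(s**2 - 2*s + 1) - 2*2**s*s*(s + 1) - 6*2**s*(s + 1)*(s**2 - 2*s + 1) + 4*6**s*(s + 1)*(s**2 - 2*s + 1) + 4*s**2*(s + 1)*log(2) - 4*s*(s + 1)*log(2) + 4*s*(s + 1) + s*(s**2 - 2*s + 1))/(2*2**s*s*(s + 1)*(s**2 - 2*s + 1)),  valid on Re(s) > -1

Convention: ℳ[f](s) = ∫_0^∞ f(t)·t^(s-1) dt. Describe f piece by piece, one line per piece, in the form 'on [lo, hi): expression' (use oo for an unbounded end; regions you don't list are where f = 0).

on [0, 1/2): t
on [1/2, 1): log(t)/t
on [1, 2): 3
on [2, 3): 2

split f at 1/2, 1, 2: ℳ[f](s) collects 4 kernel integrals
over [0, 1/2), the kernel integral of t enters the sum
on [1/2, 1): add ∫ log(t)/t·t^(s-1) dt
[1, 2) adds the kernel integral of 3
∫ over [2, 3) of 2·t^(s-1) joins the sum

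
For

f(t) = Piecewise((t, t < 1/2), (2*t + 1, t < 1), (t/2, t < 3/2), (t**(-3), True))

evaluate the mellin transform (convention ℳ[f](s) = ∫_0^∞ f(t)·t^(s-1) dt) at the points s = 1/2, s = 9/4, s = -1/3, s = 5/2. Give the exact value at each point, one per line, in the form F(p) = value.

F(1/2) = -7*sqrt(2)/6 + 167*sqrt(6)/540 + 3
F(9/4) = 2**(3/4)*(-70 + 424*2**(1/4) + 659*3**(1/4))/936
F(-1/3) = 2**(1/3)*(-405*2**(2/3) + 437*3**(2/3) + 2430)/1080
F(5/2) = -19*sqrt(2)/280 + 29/35 + 305*sqrt(6)/336

split f at 1/2, 1, 3/2: ℳ[f](s) collects 4 kernel integrals
segment [0, 1/2) carries t; integrate it
between 1/2 and 1 the integrand is (2*t + 1)·t^(s-1)
segment 1 to 3/2 holds t/2; add its integral
∫ over [3/2, ∞) of t**(-3)·t^(s-1) joins the sum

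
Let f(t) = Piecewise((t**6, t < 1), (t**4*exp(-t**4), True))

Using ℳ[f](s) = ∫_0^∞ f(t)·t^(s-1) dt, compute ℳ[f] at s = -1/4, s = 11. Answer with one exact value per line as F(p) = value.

F(-1/4) = uppergamma(15/16, 1)/4 + 4/23
F(11) = 1/17 + uppergamma(15/4, 1)/4

remove the power substitution first: t**3 on [0, 1); t**2*exp(-t**2) on [1, ∞)
undo the power substitution: t**(3/2) on [0, 1); t*exp(-t) on [1, ∞)
remove the shared t-power first: sqrt(t) on [0, 1); exp(-t) on [1, ∞)
treat the 2 regions marked off by 1 separately and sum
[0, 1) adds the kernel integral of t**6
over [1, ∞), the kernel integral of t**4*exp(-t**4) enters the sum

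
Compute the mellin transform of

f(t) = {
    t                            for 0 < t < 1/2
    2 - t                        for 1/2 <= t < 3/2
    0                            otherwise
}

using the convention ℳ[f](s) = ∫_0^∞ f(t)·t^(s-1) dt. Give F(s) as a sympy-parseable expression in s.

slice at 1/2, transform all 2 pieces, and sum them
on [0, 1/2): add ∫ t·t^(s-1) dt
between 1/2 and 3/2 the integrand is (2 - t)·t^(s-1)

(3**s*s + 4*3**s - 2*s - 4)/(2*2**s*s*(s + 1))
  Re(s) > -1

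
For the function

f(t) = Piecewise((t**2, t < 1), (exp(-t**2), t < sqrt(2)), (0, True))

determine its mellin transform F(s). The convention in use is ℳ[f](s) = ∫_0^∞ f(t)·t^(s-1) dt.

((s + 2)*uppergamma(s/2, 1) - (s + 2)*uppergamma(s/2, 2) + 2)/(2*(s + 2))
  Re(s) > -2

remove the power substitution first: t on [0, 1); exp(-t) on [1, 2)
summing 2 kernel integrals split by 1 yields ℳ[f](s)
over [0, 1), the kernel integral of t**2 enters the sum
on [1, sqrt(2)): add ∫ exp(-t**2)·t^(s-1) dt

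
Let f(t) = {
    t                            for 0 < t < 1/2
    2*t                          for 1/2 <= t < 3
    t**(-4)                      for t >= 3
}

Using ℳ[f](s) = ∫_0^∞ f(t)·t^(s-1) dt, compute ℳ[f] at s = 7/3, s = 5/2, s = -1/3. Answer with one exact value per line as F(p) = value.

the 3 pieces separated at 1/2, 3 each add one integral
∫ t·t^(s-1) over [0, 1/2)
for t in [1/2, 3): the term is ∫ 2*t·t^(s-1)
over [3, ∞), the kernel integral of t**(-4) enters the sum

F(7/3) = 2**(2/3)*(-9 + 3904*6**(1/3))/480
F(5/2) = sqrt(2)*(-27 + 11720*sqrt(6))/1512
F(-1/3) = 2**(1/3)*(-3159 + 6320*6**(2/3))/4212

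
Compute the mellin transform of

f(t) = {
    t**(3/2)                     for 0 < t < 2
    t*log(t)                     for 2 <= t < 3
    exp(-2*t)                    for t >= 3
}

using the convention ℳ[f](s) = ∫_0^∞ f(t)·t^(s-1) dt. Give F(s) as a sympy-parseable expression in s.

decompose at 2, 3; ℳ[f](s) sums the 3 pieces' integrals
for t in [0, 2): the term is ∫ t**(3/2)·t^(s-1)
piece [2, 3): integrate t*log(t) against the kernel
segment [3, ∞) carries exp(-2*t); integrate it

(-12**s*s*(2*s + 3)*log(4) - 12**s*(2*s + 3)*log(4) + 12**s*(4*s + 6) + 12**s*sqrt(2)*(4*s**2 + 8*s + 4) + 3*18**s*s*(2*s + 3)*log(3) + 18**s*(-6*s - 9) + 3*18**s*(2*s + 3)*log(3) + 3**s*(2*s + 3)*(s**2 + 2*s + 1)*uppergamma(s, 6))/(6**s*(2*s + 3)*(s**2 + 2*s + 1))
  Re(s) > -3/2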